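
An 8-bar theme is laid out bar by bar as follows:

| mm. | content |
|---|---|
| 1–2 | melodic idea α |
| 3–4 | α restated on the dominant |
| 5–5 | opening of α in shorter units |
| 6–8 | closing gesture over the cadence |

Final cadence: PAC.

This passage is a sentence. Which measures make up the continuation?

After the presentation (mm. 1–4), the continuation covers the fragmentation through the cadence: mm. 5–8.

measures 5–8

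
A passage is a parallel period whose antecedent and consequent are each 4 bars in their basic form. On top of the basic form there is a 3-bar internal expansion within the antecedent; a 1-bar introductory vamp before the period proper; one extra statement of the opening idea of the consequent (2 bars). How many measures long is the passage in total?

14 measures

Basic parallel period: 4 + 4 = 8 bars.
8 (basic form) + 3 (internal expansion) + 1 (introduction) + 2 (extra statement) = 14.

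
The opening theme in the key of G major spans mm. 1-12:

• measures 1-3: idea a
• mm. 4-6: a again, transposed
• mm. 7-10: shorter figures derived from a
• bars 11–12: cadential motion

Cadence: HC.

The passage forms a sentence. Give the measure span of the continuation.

After the presentation (mm. 1–6), the continuation covers the fragmentation through the cadence: mm. 7-12.

measures 7–12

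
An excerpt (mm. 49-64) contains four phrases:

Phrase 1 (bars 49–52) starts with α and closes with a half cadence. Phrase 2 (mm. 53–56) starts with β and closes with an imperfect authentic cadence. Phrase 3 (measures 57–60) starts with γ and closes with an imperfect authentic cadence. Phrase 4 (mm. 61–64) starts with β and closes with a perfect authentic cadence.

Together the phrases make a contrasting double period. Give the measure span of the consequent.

measures 57–64

In a double period the first pair of phrases (ending imperfect authentic cadence) is the large antecedent and the second pair (ending perfect authentic cadence) is the large consequent; the consequent is measures 57–64.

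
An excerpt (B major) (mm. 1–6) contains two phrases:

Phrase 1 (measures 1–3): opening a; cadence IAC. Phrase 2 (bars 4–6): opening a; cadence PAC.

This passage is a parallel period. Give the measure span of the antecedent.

measures 1–3

The antecedent is the phrase ending with the weaker cadence (imperfect authentic cadence, phrase 1) and the consequent the one ending more conclusively (perfect authentic cadence, phrase 2); the antecedent is measures 1–3.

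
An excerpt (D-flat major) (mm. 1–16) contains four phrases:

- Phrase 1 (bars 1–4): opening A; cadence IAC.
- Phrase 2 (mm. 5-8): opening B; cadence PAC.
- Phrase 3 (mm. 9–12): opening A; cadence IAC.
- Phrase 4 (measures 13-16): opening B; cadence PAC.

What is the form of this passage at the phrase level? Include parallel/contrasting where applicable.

repeated period

The cadence pattern IAC–PAC–IAC–PAC is weak–strong twice, and phrases 3–4 restate phrases 1–2: a period heard twice, not a double period (which would end weakly at phrase 2).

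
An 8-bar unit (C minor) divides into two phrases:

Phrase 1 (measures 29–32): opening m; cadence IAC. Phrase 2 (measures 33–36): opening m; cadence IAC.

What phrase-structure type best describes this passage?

Both phrases have the same opening (m) and the same cadence (imperfect authentic cadence): the second is a restatement, not a consequent, so this is a repeated phrase rather than a period.

repeated phrase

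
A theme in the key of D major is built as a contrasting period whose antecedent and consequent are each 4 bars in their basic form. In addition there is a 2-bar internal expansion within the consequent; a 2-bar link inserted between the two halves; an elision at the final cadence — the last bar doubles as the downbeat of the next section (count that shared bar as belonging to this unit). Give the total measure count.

12 measures

Basic contrasting period: 4 + 4 = 8 bars.
8 (basic form) + 2 (internal expansion) + 2 (link) = 12.
The elision shares a bar with the next section but does not change this unit's count.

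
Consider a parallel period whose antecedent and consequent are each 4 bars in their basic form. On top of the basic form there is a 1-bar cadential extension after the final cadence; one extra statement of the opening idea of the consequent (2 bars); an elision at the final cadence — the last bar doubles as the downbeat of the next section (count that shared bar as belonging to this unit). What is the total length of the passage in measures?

11 measures

Basic parallel period: 4 + 4 = 8 bars.
8 (basic form) + 1 (cadential extension) + 2 (extra statement) = 11.
The elision shares a bar with the next section but does not change this unit's count.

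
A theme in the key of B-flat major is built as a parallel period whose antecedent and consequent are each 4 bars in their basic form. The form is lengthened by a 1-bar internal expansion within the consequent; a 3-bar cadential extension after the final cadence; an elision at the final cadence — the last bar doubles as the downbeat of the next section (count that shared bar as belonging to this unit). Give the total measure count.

Basic parallel period: 4 + 4 = 8 bars.
8 (basic form) + 1 (internal expansion) + 3 (cadential extension) = 12.
The elision shares a bar with the next section but does not change this unit's count.

12 measures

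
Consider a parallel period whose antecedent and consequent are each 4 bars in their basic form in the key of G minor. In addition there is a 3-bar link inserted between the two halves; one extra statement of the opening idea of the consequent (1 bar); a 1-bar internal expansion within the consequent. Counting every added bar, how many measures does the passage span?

13 measures

Basic parallel period: 4 + 4 = 8 bars.
8 (basic form) + 3 (link) + 1 (extra statement) + 1 (internal expansion) = 13.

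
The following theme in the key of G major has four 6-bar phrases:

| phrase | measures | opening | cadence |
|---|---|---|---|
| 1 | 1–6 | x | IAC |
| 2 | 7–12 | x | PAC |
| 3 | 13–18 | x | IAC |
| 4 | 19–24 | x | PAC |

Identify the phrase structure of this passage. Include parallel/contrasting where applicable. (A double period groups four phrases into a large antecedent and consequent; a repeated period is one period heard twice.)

The cadence pattern IAC–PAC–IAC–PAC is weak–strong twice, and phrases 3–4 restate phrases 1–2: a period heard twice, not a double period (which would end weakly at phrase 2).

repeated period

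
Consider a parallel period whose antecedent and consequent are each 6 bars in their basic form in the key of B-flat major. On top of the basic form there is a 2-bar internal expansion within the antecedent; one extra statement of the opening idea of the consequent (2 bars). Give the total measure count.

Basic parallel period: 6 + 6 = 12 bars.
12 (basic form) + 2 (internal expansion) + 2 (extra statement) = 16.

16 measures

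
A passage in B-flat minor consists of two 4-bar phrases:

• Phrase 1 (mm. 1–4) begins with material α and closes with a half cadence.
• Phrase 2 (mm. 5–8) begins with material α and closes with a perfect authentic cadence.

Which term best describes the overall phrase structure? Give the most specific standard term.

Phrase 1 ends with a half cadence (weaker) and phrase 2 with a perfect authentic cadence (stronger): antecedent + consequent = a period.
The two phrases open with the same material (α / α), so the period is parallel.

parallel period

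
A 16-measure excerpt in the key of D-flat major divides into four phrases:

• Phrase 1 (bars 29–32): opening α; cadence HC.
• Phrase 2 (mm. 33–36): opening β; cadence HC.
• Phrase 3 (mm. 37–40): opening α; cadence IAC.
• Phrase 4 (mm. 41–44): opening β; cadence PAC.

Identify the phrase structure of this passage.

parallel double period

Four phrases in two halves: the first half (bars 29–36) ends with a half cadence, the second (measures 37–44) with a perfect authentic cadence — a large antecedent–consequent pair, i.e. a double period.
Phrase 3 begins with the same material as phrase 1, making it parallel.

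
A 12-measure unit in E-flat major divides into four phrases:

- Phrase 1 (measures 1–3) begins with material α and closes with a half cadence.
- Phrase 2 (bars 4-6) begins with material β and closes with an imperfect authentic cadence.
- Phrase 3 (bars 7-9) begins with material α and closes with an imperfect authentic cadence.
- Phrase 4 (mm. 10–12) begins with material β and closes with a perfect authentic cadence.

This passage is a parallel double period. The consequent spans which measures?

measures 7–12

In a double period the four phrases pair into a large antecedent (phrases 1–2, ending imperfect authentic cadence) and a large consequent (phrases 3–4, ending perfect authentic cadence). The consequent spans mm. 7–12.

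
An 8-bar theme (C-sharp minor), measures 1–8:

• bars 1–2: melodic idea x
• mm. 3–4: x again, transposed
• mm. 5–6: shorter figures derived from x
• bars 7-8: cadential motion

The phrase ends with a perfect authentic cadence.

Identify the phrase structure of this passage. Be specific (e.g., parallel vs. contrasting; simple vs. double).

Basic idea (mm. 1–2) + its repetition (measures 3–4) form the presentation; fragmentation and cadence (mm. 5-8) form the continuation — the 8-bar whole is a sentence.

sentence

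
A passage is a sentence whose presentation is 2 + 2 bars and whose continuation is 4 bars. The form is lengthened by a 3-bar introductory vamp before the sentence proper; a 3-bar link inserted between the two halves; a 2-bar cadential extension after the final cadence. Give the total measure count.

16 measures

Basic sentence: 2 + 2 + 4 = 8 bars.
8 (basic form) + 3 (introduction) + 3 (link) + 2 (cadential extension) = 16.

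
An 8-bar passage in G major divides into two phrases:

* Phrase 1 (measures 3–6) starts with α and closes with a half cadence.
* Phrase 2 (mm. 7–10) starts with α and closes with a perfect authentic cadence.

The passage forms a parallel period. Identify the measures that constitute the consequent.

The antecedent is the phrase ending with the weaker cadence (half cadence, phrase 1) and the consequent the one ending more conclusively (perfect authentic cadence, phrase 2); the consequent is mm. 7-10.

measures 7–10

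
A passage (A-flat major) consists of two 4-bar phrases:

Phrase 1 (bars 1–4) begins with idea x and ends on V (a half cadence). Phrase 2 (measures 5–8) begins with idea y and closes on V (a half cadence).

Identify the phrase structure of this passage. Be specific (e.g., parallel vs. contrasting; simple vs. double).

The second phrase closes with a half cadence, which is not stronger than the first phrase's half cadence; without a weak→strong cadential pair there is no antecedent–consequent relationship, so this is a phrase group rather than a period.

phrase group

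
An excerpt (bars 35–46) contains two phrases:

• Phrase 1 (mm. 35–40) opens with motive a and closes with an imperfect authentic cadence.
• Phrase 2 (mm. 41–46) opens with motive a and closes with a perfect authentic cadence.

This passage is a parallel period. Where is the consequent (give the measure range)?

The antecedent is the phrase ending with the weaker cadence (imperfect authentic cadence, phrase 1) and the consequent the one ending more conclusively (perfect authentic cadence, phrase 2); the consequent is mm. 41–46.

measures 41–46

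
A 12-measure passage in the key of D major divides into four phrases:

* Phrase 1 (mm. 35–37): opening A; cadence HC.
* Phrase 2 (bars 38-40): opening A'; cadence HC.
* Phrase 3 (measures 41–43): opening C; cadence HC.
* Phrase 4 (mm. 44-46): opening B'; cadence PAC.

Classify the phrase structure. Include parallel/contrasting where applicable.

Four phrases in two halves: the first half (measures 35–40) ends with a half cadence, the second (mm. 41–46) with a perfect authentic cadence — a large antecedent–consequent pair, i.e. a double period.
Phrase 3 begins with different material from phrase 1, making it contrasting.

contrasting double period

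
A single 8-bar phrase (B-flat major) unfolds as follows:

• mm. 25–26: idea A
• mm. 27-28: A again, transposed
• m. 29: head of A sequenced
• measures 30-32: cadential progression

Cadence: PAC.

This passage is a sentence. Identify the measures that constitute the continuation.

measures 29–32

After the presentation (measures 25–28), the continuation covers the fragmentation through the cadence: mm. 29–32.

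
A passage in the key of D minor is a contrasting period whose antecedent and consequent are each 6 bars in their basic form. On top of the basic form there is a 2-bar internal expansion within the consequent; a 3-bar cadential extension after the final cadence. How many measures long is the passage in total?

Basic contrasting period: 6 + 6 = 12 bars.
12 (basic form) + 2 (internal expansion) + 3 (cadential extension) = 17.

17 measures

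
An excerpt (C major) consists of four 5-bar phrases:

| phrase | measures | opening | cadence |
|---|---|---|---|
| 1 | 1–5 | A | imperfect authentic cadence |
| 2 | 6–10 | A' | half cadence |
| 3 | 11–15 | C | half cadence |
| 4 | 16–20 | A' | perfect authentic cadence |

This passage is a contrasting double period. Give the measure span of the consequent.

measures 11–20

In a double period the four phrases pair into a large antecedent (phrases 1–2, ending half cadence) and a large consequent (phrases 3–4, ending perfect authentic cadence). The consequent spans measures 11–20.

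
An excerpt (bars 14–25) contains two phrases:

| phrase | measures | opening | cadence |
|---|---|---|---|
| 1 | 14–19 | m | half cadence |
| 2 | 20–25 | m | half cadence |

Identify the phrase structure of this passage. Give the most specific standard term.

Both phrases have the same opening (m) and the same cadence (half cadence): the second is a restatement, not a consequent, so this is a repeated phrase rather than a period.

repeated phrase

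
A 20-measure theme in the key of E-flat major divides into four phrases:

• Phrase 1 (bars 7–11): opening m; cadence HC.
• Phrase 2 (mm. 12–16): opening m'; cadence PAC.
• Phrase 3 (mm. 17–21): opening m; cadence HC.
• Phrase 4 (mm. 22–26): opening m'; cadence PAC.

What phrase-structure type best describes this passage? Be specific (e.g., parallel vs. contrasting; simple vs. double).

repeated period

The cadence pattern HC–PAC–HC–PAC is weak–strong twice, and phrases 3–4 restate phrases 1–2: a period heard twice, not a double period (which would end weakly at phrase 2).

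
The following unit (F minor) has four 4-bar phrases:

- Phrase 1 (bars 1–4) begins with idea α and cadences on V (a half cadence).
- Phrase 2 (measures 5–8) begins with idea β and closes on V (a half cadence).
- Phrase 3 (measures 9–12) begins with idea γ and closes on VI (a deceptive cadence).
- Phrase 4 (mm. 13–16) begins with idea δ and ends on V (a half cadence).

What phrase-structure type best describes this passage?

phrase group

Phrase 4 ends with a half cadence, no stronger than phrase 2's half cadence, so the four phrases do not form a double period; nor do phrases 3–4 duplicate 1–2, so it is not a repeated period. With no phrase reaching a conclusive cadence, the passage is a phrase group.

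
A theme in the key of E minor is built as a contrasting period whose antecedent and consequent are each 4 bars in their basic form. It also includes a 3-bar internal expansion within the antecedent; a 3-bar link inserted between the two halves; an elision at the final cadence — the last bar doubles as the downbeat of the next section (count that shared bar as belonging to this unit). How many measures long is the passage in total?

14 measures

Basic contrasting period: 4 + 4 = 8 bars.
8 (basic form) + 3 (internal expansion) + 3 (link) = 14.
The elision shares a bar with the next section but does not change this unit's count.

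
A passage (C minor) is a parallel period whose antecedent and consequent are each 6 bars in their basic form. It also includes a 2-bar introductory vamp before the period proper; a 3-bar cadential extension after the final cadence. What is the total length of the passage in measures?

17 measures

Basic parallel period: 6 + 6 = 12 bars.
12 (basic form) + 2 (introduction) + 3 (cadential extension) = 17.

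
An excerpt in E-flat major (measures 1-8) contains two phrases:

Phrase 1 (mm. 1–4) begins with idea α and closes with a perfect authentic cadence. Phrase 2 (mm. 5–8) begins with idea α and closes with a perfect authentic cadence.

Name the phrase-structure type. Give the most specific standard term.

repeated phrase

Both phrases have the same opening (α) and the same cadence (perfect authentic cadence): the second is a restatement, not a consequent, so this is a repeated phrase rather than a period.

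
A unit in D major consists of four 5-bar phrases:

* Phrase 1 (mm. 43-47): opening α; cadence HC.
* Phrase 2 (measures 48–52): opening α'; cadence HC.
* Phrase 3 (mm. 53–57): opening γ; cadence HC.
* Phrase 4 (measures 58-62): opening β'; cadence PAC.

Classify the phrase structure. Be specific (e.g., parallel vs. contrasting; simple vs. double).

contrasting double period

Four phrases in two halves: the first half (mm. 43-52) ends with a half cadence, the second (bars 53–62) with a perfect authentic cadence — a large antecedent–consequent pair, i.e. a double period.
Phrase 3 begins with different material from phrase 1, making it contrasting.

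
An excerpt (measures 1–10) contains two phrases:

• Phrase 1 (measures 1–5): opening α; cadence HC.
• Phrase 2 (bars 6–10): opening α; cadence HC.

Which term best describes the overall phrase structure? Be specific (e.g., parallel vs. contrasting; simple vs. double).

repeated phrase

Both phrases have the same opening (α) and the same cadence (half cadence): the second is a restatement, not a consequent, so this is a repeated phrase rather than a period.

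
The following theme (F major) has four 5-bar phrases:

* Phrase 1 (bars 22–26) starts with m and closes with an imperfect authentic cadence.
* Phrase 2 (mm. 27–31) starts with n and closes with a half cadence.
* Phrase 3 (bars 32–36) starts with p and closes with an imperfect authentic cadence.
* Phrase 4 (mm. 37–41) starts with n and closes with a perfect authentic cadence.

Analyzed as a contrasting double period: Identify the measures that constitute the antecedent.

In a double period the four phrases pair into a large antecedent (phrases 1–2, ending half cadence) and a large consequent (phrases 3–4, ending perfect authentic cadence). The antecedent spans mm. 22–31.

measures 22–31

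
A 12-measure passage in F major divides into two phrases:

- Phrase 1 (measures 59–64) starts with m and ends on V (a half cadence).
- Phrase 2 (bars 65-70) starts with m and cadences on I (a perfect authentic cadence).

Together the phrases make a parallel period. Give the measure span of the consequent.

measures 65–70

The phrase ending with the weaker cadence (half cadence) is the antecedent; the one ending more conclusively (perfect authentic cadence) is the consequent. The consequent is measures 65–70.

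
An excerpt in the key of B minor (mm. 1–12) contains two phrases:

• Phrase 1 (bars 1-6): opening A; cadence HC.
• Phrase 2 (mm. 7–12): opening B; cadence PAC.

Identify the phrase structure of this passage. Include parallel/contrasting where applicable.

contrasting period

Phrase 1 ends with a half cadence (weaker) and phrase 2 with a perfect authentic cadence (stronger): antecedent + consequent = a period.
The two phrases open with different material (A / B), so the period is contrasting.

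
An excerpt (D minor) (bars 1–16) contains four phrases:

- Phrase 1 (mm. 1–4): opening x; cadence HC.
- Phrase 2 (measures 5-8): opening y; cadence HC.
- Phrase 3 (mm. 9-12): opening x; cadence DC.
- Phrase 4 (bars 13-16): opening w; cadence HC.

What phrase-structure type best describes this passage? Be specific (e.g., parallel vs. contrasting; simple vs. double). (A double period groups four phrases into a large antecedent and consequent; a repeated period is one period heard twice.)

phrase group

Phrase 4 ends with a half cadence, no stronger than phrase 2's half cadence, so the four phrases do not form a double period; nor do phrases 3–4 duplicate 1–2, so it is not a repeated period. With no phrase reaching a conclusive cadence, the passage is a phrase group.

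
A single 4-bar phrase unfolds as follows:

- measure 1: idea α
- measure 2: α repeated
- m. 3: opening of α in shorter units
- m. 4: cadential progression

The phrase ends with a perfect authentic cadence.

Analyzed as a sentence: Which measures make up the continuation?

After the presentation (mm. 1–2), the continuation covers the fragmentation through the cadence: mm. 3–4.

measures 3–4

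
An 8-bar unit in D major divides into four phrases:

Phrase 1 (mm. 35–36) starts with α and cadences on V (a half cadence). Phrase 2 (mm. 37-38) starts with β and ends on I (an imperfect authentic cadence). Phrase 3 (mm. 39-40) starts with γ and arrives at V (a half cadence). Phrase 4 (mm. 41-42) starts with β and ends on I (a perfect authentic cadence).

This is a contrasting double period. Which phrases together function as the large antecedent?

In a double period the first pair of phrases (ending imperfect authentic cadence) is the large antecedent and the second pair (ending perfect authentic cadence) is the large consequent; the antecedent is phrases 1 and 2.

phrases 1 and 2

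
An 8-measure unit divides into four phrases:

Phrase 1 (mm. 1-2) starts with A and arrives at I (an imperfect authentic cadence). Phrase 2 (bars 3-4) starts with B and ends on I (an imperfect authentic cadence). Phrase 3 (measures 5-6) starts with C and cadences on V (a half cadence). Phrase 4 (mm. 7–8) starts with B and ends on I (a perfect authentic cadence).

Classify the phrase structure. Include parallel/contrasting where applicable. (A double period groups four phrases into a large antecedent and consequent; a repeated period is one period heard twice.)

Four phrases in two halves: the first half (mm. 1-4) ends with an imperfect authentic cadence, the second (measures 5–8) with a perfect authentic cadence — a large antecedent–consequent pair, i.e. a double period.
Phrase 3 begins with different material from phrase 1, making it contrasting.

contrasting double period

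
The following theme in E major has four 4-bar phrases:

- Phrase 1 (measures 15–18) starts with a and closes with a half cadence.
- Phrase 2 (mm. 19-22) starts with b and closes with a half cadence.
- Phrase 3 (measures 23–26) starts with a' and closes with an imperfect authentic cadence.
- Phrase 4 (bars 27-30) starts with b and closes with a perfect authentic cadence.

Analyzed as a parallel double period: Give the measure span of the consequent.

In a double period the four phrases pair into a large antecedent (phrases 1–2, ending half cadence) and a large consequent (phrases 3–4, ending perfect authentic cadence). The consequent spans bars 23–30.

measures 23–30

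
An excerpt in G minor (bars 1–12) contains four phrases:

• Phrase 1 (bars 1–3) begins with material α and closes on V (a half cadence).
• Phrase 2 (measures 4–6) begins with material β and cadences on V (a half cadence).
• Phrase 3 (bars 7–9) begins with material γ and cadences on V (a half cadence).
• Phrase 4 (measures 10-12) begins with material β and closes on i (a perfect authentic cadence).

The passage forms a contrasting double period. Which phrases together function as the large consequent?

phrases 3 and 4

In a double period the first pair of phrases (ending half cadence) is the large antecedent and the second pair (ending perfect authentic cadence) is the large consequent; the consequent is phrases 3 and 4.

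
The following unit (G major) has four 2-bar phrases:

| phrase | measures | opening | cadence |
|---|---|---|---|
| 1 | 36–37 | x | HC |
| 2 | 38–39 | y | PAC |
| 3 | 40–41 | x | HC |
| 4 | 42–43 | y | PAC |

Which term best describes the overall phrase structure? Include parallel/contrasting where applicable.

repeated period

The cadence pattern HC–PAC–HC–PAC is weak–strong twice, and phrases 3–4 restate phrases 1–2: a period heard twice, not a double period (which would end weakly at phrase 2).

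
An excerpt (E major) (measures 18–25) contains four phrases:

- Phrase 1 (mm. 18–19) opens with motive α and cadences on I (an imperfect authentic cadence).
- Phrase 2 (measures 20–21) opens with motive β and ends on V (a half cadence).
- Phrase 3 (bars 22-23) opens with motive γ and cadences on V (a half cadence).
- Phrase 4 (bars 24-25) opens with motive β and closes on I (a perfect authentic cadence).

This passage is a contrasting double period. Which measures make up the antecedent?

In a double period the four phrases pair into a large antecedent (phrases 1–2, ending half cadence) and a large consequent (phrases 3–4, ending perfect authentic cadence). The antecedent spans bars 18–21.

measures 18–21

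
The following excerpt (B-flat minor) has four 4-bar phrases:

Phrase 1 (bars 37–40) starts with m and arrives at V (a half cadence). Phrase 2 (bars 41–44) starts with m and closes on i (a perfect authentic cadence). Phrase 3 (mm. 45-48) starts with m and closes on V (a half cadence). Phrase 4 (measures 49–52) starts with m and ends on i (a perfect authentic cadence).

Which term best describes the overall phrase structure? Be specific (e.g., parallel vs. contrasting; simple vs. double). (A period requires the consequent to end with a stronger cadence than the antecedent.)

The cadence pattern HC–PAC–HC–PAC is weak–strong twice, and phrases 3–4 restate phrases 1–2: a period heard twice, not a double period (which would end weakly at phrase 2).

repeated period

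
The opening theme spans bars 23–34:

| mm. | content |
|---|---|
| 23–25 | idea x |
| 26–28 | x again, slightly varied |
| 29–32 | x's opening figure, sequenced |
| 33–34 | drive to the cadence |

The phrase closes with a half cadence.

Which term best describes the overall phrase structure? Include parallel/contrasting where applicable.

Basic idea (mm. 23–25) + its repetition (bars 26-28) form the presentation; fragmentation and cadence (measures 29–34) form the continuation — the 12-bar whole is a sentence.

sentence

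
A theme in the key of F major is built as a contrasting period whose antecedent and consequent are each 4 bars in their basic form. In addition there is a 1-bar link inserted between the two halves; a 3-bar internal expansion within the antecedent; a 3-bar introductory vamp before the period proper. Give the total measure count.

15 measures

Basic contrasting period: 4 + 4 = 8 bars.
8 (basic form) + 1 (link) + 3 (internal expansion) + 3 (introduction) = 15.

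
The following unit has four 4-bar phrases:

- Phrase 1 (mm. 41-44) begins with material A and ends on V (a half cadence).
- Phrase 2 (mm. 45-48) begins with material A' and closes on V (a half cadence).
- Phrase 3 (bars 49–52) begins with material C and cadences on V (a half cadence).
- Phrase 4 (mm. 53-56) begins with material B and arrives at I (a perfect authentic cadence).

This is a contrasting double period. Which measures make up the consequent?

In a double period the first pair of phrases (ending half cadence) is the large antecedent and the second pair (ending perfect authentic cadence) is the large consequent; the consequent is measures 49–56.

measures 49–56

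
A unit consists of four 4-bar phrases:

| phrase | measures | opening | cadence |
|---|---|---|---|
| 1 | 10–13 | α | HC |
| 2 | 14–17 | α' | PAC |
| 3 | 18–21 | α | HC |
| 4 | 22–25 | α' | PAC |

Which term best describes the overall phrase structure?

The cadence pattern HC–PAC–HC–PAC is weak–strong twice, and phrases 3–4 restate phrases 1–2: a period heard twice, not a double period (which would end weakly at phrase 2).

repeated period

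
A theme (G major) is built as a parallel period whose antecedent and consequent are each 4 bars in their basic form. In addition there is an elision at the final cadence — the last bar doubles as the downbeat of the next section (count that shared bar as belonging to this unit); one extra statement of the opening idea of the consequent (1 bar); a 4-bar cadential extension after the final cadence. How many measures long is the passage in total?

Basic parallel period: 4 + 4 = 8 bars.
8 (basic form) + 1 (extra statement) + 4 (cadential extension) = 13.
The elision shares a bar with the next section but does not change this unit's count.

13 measures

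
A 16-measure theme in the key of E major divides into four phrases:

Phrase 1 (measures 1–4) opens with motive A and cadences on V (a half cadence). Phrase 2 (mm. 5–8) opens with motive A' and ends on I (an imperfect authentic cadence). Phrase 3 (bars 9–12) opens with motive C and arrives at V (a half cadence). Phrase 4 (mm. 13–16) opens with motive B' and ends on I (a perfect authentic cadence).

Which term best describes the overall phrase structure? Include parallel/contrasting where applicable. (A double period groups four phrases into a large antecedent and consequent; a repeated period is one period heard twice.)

contrasting double period

Four phrases in two halves: the first half (mm. 1–8) ends with an imperfect authentic cadence, the second (measures 9-16) with a perfect authentic cadence — a large antecedent–consequent pair, i.e. a double period.
Phrase 3 begins with different material from phrase 1, making it contrasting.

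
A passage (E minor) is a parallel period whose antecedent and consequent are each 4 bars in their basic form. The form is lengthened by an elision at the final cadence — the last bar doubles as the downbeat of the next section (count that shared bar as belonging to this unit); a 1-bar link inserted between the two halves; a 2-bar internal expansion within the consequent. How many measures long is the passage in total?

Basic parallel period: 4 + 4 = 8 bars.
8 (basic form) + 1 (link) + 2 (internal expansion) = 11.
The elision shares a bar with the next section but does not change this unit's count.

11 measures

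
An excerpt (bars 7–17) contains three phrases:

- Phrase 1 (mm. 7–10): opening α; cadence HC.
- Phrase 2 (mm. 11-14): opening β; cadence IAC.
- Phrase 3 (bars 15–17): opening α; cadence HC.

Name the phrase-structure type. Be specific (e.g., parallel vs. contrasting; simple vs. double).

The final phrase closes with a half cadence, which is not stronger than the preceding imperfect authentic cadence; the 3 phrases lack an overall antecedent–consequent design and so form a phrase group.

phrase group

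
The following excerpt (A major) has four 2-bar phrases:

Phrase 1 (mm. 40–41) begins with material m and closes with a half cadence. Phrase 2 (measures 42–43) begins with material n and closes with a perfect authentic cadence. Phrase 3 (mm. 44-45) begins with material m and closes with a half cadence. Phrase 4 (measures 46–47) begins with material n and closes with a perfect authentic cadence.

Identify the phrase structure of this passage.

The cadence pattern HC–PAC–HC–PAC is weak–strong twice, and phrases 3–4 restate phrases 1–2: a period heard twice, not a double period (which would end weakly at phrase 2).

repeated period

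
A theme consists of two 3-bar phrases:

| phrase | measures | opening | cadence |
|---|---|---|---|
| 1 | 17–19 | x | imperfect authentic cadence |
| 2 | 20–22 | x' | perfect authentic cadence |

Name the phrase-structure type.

Phrase 1 ends with an imperfect authentic cadence (weaker) and phrase 2 with a perfect authentic cadence (stronger): antecedent + consequent = a period.
The two phrases open with the same material (x / x'), so the period is parallel.

parallel period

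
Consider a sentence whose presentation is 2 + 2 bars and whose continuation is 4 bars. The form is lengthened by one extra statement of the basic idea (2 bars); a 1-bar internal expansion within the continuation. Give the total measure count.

11 measures

Basic sentence: 2 + 2 + 4 = 8 bars.
8 (basic form) + 2 (extra statement) + 1 (internal expansion) = 11.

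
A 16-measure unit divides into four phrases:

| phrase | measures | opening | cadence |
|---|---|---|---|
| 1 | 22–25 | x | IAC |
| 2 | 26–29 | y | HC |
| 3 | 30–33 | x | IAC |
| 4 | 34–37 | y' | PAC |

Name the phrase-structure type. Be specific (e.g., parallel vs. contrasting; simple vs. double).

parallel double period

Four phrases in two halves: the first half (mm. 22–29) ends with a half cadence, the second (mm. 30-37) with a perfect authentic cadence — a large antecedent–consequent pair, i.e. a double period.
Phrase 3 begins with the same material as phrase 1, making it parallel.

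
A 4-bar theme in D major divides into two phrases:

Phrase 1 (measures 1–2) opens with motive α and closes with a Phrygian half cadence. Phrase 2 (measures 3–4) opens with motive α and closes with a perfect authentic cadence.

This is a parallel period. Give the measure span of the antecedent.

measures 1–2

The phrase ending with the weaker cadence (Phrygian half cadence) is the antecedent; the one ending more conclusively (perfect authentic cadence) is the consequent. The antecedent is measures 1–2.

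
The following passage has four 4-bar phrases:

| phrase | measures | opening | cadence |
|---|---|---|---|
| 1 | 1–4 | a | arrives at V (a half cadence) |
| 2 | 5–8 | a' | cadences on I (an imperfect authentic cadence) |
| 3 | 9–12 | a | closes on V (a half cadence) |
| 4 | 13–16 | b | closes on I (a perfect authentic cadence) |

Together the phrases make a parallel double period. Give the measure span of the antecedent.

measures 1–8

In a double period the first pair of phrases (ending imperfect authentic cadence) is the large antecedent and the second pair (ending perfect authentic cadence) is the large consequent; the antecedent is measures 1–8.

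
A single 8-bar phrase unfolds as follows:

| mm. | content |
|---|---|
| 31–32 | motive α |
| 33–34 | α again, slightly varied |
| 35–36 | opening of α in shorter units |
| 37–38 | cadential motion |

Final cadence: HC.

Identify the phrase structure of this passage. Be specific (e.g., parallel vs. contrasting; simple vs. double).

sentence

Basic idea (measures 31–32) + its repetition (measures 33–34) form the presentation; fragmentation and cadence (mm. 35-38) form the continuation — the 8-bar whole is a sentence.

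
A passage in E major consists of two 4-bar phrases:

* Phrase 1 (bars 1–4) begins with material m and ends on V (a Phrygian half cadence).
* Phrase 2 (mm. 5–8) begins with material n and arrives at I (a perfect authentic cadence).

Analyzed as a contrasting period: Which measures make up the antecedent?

measures 1–4

The antecedent is the phrase ending with the weaker cadence (Phrygian half cadence, phrase 1) and the consequent the one ending more conclusively (perfect authentic cadence, phrase 2); the antecedent is mm. 1–4.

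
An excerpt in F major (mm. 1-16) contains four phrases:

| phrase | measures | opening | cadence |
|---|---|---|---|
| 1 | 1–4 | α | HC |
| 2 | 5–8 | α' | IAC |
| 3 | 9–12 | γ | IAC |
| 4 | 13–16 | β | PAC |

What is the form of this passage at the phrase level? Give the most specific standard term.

Four phrases in two halves: the first half (mm. 1–8) ends with an imperfect authentic cadence, the second (mm. 9-16) with a perfect authentic cadence — a large antecedent–consequent pair, i.e. a double period.
Phrase 3 begins with different material from phrase 1, making it contrasting.

contrasting double period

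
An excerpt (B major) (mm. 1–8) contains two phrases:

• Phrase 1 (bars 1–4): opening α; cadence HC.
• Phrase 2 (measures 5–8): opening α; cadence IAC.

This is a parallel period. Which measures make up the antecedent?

measures 1–4

The phrase ending with the weaker cadence (half cadence) is the antecedent; the one ending more conclusively (imperfect authentic cadence) is the consequent. The antecedent is measures 1–4.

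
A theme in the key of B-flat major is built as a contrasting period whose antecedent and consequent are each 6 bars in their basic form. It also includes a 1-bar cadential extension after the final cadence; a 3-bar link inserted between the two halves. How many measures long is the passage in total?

16 measures

Basic contrasting period: 6 + 6 = 12 bars.
12 (basic form) + 1 (cadential extension) + 3 (link) = 16.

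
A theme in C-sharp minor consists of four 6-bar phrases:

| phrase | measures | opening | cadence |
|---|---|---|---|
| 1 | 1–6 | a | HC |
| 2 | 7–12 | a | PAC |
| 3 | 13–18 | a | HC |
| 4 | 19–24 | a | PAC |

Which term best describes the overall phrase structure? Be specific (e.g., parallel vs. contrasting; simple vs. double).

repeated period

The cadence pattern HC–PAC–HC–PAC is weak–strong twice, and phrases 3–4 restate phrases 1–2: a period heard twice, not a double period (which would end weakly at phrase 2).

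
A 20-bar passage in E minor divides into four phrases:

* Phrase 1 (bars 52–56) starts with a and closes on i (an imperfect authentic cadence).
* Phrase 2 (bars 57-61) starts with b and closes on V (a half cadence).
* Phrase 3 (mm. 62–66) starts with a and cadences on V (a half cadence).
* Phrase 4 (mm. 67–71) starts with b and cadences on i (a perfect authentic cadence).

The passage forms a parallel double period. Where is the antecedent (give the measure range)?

measures 52–61

In a double period the four phrases pair into a large antecedent (phrases 1–2, ending half cadence) and a large consequent (phrases 3–4, ending perfect authentic cadence). The antecedent spans mm. 52-61.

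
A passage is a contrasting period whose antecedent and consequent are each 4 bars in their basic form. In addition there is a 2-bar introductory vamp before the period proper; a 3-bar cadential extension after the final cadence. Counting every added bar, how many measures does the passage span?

Basic contrasting period: 4 + 4 = 8 bars.
8 (basic form) + 2 (introduction) + 3 (cadential extension) = 13.

13 measures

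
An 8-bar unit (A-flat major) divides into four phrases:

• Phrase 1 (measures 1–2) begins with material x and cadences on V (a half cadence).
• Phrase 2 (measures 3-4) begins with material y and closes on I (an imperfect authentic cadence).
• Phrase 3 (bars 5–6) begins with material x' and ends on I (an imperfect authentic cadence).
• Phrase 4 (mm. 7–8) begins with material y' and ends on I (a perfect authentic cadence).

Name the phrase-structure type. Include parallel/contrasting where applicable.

Four phrases in two halves: the first half (measures 1–4) ends with an imperfect authentic cadence, the second (mm. 5–8) with a perfect authentic cadence — a large antecedent–consequent pair, i.e. a double period.
Phrase 3 begins with the same material as phrase 1, making it parallel.

parallel double period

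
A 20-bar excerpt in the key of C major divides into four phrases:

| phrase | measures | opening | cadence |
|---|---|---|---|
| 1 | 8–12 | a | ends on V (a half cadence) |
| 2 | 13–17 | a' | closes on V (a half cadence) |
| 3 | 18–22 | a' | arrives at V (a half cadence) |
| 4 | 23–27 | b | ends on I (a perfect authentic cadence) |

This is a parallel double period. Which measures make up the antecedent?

measures 8–17

In a double period the first pair of phrases (ending half cadence) is the large antecedent and the second pair (ending perfect authentic cadence) is the large consequent; the antecedent is measures 8–17.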